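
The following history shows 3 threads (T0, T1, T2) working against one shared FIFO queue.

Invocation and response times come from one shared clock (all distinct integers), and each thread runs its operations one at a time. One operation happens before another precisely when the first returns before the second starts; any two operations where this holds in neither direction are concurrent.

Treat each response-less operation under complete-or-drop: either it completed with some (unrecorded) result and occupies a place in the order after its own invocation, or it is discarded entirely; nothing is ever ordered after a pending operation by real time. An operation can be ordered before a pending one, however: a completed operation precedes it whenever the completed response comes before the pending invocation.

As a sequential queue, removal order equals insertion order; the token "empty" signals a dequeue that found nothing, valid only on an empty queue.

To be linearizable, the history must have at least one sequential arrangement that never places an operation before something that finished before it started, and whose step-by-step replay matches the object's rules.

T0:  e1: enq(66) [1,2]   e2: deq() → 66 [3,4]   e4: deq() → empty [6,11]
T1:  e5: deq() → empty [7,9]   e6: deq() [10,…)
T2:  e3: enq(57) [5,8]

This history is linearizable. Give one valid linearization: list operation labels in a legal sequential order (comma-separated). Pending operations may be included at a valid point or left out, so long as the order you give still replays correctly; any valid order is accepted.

e1, e2, e4, e5, e3

after step 1 (e1 enq(66)): queue <66>
after step 2 (e2 deq() → 66): queue <>
after step 3 (e4 deq() → empty): queue <>
after step 4 (e5 deq() → empty): queue <>
after step 5 (e3 enq(57)): queue <57>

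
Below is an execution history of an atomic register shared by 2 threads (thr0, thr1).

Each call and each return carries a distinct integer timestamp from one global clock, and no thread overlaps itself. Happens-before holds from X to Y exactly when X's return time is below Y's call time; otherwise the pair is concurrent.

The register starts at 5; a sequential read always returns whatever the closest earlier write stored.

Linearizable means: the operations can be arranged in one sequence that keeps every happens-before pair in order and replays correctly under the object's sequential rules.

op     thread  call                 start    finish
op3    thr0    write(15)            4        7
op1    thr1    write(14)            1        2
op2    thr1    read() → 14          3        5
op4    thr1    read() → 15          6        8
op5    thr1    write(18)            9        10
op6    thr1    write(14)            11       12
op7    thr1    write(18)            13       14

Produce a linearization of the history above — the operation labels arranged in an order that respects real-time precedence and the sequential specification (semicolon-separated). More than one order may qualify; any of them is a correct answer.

1. op1 write(14), leaving value 14
2. op2 read() → 14, leaving value 14
3. op3 write(15), leaving value 15
4. op4 read() → 15, leaving value 15
5. op5 write(18), leaving value 18
6. op6 write(14), leaving value 14
7. op7 write(18), leaving value 18

op1; op2; op3; op4; op5; op6; op7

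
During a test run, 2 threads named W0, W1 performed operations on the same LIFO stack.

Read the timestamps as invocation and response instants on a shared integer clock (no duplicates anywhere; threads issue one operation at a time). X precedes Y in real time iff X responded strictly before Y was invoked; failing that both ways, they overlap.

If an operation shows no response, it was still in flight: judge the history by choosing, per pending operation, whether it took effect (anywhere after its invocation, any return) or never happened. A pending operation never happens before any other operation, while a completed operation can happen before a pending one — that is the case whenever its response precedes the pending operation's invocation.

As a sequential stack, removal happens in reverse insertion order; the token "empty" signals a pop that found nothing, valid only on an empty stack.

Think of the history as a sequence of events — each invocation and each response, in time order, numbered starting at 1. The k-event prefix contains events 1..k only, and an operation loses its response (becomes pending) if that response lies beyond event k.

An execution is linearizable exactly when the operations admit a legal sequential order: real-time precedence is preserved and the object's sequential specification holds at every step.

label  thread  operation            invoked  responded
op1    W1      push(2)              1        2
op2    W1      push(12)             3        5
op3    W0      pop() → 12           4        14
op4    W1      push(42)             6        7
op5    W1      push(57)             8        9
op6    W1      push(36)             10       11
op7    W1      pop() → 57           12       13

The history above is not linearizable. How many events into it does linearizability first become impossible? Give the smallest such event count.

14

events 1..13 are still linearizable — one witness is op1, op2, op4, op5, op6, op3, op7:
after step 1 (op1 push(2)): stack <2>
after step 2 (op2 push(12)): stack <2,12>
after step 3 (op4 push(42)): stack <2,12,42>
after step 4 (op5 push(57)): stack <2,12,42,57>
after step 5 (op6 push(36)): stack <2,12,42,57,36>
after step 6 (op3 pop() (pending, included)): stack <2,12,42,57>
after step 7 (op7 pop() → 57): stack <2,12,42>
adding event 14 (op3 responds at 14) leaves no legal real-time order
take op1, op2, op3, op4, op5, op6, op7: step 7 already fails, because op7 pop() → 57 cannot occur there
take op1, op2, op4, op3, op5, op6, op7: step 4 already fails, because op3 pop() → 12 cannot occur there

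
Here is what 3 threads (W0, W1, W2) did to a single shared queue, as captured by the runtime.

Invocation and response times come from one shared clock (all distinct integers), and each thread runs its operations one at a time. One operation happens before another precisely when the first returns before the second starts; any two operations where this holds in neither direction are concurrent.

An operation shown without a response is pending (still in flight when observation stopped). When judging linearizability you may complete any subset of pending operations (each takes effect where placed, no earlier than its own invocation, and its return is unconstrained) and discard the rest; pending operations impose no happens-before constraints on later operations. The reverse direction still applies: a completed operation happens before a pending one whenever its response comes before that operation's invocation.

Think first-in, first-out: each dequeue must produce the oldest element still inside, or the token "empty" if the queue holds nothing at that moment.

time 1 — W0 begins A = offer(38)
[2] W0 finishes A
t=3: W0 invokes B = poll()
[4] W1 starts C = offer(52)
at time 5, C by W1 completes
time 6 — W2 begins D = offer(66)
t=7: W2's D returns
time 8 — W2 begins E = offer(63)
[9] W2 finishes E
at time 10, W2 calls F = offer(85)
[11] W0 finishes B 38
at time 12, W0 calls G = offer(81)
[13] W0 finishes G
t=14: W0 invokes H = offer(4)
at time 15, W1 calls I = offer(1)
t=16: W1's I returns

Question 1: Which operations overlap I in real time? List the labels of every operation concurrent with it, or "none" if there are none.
I spans [15,16]; an op avoiding the whole window 15..16 is ordered, any other is concurrent
A [1,2]: before
B [3,11]: before
C [4,5]: before
D [6,7]: before
E [8,9]: before
F [10,…): concurrent
G [12,13]: before
H [14,…): concurrent

F, H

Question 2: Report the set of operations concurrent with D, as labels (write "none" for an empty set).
overlap test against D [6,7]: concurrent iff the interval meets 6..7
A [1,2]: before
B [3,11]: concurrent
C [4,5]: before
E [8,9]: after
F [10,…): after
G [12,13]: after
H [14,…): after
I [15,16]: after

B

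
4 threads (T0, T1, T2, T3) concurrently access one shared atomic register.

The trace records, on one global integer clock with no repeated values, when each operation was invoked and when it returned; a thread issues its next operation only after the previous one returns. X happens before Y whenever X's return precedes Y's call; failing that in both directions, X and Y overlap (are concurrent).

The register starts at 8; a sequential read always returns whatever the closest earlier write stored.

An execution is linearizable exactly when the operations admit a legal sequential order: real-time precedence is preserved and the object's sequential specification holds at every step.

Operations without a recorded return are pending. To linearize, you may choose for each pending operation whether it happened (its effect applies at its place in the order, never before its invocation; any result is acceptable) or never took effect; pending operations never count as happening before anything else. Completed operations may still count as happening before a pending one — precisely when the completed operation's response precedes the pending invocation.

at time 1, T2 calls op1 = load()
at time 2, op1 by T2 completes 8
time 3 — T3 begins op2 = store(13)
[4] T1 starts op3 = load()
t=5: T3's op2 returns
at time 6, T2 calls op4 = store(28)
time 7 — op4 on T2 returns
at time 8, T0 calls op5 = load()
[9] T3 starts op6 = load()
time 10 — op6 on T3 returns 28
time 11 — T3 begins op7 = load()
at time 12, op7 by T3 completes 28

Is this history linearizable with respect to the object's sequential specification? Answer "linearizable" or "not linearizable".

linearizable

witness order: op1, op2, op3, op4, op5, op6, op7
1. op1 load() → 8, leaving value 8
2. op2 store(13), leaving value 13
3. op3 load() (pending, included), leaving value 13
4. op4 store(28), leaving value 28
5. op5 load() (pending, included), leaving value 28
6. op6 load() → 28, leaving value 28
7. op7 load() → 28, leaving value 28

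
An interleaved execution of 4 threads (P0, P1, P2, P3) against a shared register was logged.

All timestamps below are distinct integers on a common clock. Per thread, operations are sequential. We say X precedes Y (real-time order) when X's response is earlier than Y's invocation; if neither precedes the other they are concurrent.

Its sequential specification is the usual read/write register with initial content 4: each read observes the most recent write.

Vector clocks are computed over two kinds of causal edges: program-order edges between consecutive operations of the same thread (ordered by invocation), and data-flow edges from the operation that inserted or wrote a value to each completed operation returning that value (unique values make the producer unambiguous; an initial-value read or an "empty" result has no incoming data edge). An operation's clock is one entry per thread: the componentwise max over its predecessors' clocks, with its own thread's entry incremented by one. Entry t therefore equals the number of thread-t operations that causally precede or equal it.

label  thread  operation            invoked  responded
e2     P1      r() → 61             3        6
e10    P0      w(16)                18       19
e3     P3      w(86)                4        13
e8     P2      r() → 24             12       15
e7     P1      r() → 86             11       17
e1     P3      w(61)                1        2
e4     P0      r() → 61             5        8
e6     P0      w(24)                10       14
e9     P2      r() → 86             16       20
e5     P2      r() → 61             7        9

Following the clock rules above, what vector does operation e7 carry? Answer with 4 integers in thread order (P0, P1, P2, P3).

(0, 2, 0, 2)

e1 (invocation 1): nothing precedes it; P3's component alone gives (0, 0, 0, 1)
invoked at 4, e3 merges VC(e1)=(0, 0, 0, 1) and bumps P3's slot → (0, 0, 0, 2)
invoked at 7, e5 merges VC(e1)=(0, 0, 0, 1) and bumps P2's slot → (0, 0, 1, 1)
invoked at 3, e2 merges VC(e1)=(0, 0, 0, 1) and bumps P1's slot → (0, 1, 0, 1)
invoked at 5, e4 merges VC(e1)=(0, 0, 0, 1) and bumps P0's slot → (1, 0, 0, 1)
invoked at 10, e6 merges VC(e4)=(1, 0, 0, 1) and bumps P0's slot → (2, 0, 0, 1)
invoked at 11, e7 merges VC(e2)=(0, 1, 0, 1), VC(e3)=(0, 0, 0, 2) and bumps P1's slot → (0, 2, 0, 2)
invoked at 18, e10 merges VC(e6)=(2, 0, 0, 1) and bumps P0's slot → (3, 0, 0, 1)
invoked at 12, e8 merges VC(e5)=(0, 0, 1, 1), VC(e6)=(2, 0, 0, 1) and bumps P2's slot → (2, 0, 2, 1)
invoked at 16, e9 merges VC(e3)=(0, 0, 0, 2), VC(e8)=(2, 0, 2, 1) and bumps P2's slot → (2, 0, 3, 2)
target: VC(e7) = (0, 2, 0, 2)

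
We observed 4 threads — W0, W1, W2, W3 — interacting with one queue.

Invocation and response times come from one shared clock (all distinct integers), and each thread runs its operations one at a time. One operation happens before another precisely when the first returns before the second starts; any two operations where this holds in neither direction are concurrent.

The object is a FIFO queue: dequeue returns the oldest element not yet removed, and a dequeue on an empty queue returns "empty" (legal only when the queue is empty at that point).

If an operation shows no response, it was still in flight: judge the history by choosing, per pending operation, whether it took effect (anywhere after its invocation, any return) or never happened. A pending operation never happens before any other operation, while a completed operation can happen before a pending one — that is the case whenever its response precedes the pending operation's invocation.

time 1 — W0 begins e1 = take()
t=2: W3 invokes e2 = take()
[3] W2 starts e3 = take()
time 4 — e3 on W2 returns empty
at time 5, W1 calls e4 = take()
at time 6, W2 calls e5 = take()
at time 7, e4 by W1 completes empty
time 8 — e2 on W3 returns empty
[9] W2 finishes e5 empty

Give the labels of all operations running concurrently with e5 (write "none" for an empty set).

e5 spans [6,9]; an op avoiding the whole window 6..9 is ordered, any other is concurrent
e1 [1,…): concurrent
e2 [2,8]: concurrent
e3 [3,4]: before
e4 [5,7]: concurrent

e1, e2, e4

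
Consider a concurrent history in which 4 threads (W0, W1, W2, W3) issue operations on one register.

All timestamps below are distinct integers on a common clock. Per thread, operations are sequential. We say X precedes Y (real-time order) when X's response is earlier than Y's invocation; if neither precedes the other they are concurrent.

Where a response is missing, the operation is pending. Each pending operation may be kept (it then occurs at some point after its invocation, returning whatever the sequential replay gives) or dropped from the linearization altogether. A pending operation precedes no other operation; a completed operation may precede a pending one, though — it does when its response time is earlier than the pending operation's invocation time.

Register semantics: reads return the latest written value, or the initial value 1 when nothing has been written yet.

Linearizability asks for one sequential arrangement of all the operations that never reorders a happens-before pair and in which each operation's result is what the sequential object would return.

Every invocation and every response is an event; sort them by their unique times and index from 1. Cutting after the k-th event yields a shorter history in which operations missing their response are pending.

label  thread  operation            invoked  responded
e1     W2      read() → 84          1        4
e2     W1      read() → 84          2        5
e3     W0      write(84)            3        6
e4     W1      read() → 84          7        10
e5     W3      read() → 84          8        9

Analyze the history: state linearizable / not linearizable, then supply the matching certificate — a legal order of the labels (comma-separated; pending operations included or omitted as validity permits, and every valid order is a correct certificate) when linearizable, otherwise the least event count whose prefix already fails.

linearizable — witness: e3, e1, e2, e4, e5

1. e3 write(84), leaving value 84
2. e1 read() → 84, leaving value 84
3. e2 read() → 84, leaving value 84
4. e4 read() → 84, leaving value 84
5. e5 read() → 84, leaving value 84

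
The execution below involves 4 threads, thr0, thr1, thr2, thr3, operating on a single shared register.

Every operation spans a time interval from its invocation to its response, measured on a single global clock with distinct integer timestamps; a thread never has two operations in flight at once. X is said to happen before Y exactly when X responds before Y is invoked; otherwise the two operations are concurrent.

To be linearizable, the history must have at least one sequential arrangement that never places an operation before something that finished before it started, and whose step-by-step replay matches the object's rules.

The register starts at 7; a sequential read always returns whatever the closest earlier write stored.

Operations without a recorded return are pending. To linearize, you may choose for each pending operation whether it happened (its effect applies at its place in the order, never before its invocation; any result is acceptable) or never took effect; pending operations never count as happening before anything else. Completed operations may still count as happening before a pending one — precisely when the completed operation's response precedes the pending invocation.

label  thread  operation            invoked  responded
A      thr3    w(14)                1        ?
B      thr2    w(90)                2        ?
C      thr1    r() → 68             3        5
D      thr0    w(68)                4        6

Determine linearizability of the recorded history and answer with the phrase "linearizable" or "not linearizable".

a witness: A, B, D, C
1. A w(14) (pending, included), leaving value 14
2. B w(90) (pending, included), leaving value 90
3. D w(68), leaving value 68
4. C r() → 68, leaving value 68

linearizable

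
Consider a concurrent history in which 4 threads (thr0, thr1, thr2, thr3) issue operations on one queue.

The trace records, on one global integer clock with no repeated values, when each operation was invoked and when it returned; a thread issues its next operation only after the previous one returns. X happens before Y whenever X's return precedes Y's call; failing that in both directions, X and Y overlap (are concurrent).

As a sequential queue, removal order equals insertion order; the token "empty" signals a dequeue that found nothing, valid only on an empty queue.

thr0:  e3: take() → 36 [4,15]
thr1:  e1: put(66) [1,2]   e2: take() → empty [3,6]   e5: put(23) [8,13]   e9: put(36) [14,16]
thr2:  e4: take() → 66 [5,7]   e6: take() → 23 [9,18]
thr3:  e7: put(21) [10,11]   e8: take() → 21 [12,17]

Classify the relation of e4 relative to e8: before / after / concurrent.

e4 spans [5,7], e8 spans [12,17]
resp(e4)=7 < inv(e8)=12

before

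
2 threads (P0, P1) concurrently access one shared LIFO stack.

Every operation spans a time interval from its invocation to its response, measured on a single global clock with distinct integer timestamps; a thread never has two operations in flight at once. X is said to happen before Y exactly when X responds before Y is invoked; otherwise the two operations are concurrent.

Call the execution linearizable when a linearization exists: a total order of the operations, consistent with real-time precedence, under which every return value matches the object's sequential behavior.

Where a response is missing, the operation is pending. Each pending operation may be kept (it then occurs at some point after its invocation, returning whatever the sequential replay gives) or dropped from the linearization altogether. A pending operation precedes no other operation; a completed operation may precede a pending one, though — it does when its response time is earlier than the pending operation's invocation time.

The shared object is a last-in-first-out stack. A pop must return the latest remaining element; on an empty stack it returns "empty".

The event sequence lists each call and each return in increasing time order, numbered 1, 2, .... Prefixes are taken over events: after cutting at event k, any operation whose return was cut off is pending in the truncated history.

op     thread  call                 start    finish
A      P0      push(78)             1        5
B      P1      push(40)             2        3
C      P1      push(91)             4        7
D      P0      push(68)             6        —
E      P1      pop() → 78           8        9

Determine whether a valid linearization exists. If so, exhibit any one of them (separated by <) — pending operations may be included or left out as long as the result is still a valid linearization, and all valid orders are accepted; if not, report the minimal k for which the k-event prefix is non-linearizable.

linearizable — witness: B < C < A < E

after step 1 (B push(40)): stack <40>
after step 2 (C push(91)): stack <40,91>
after step 3 (A push(78)): stack <40,91,78>
after step 4 (E pop() → 78): stack <40,91>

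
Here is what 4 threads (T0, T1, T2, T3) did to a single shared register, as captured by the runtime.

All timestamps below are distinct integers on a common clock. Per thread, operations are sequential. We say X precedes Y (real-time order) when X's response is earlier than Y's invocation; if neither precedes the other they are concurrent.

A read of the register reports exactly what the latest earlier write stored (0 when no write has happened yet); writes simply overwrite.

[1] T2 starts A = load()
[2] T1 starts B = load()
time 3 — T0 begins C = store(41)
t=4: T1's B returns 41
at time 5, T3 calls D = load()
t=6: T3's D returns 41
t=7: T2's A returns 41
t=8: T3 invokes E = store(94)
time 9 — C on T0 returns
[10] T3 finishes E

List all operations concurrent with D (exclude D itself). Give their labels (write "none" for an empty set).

D spans [5,6]; an op avoiding the whole window 5..6 is ordered, any other is concurrent
A [1,7]: concurrent
B [2,4]: before
C [3,9]: concurrent
E [8,10]: after

A, C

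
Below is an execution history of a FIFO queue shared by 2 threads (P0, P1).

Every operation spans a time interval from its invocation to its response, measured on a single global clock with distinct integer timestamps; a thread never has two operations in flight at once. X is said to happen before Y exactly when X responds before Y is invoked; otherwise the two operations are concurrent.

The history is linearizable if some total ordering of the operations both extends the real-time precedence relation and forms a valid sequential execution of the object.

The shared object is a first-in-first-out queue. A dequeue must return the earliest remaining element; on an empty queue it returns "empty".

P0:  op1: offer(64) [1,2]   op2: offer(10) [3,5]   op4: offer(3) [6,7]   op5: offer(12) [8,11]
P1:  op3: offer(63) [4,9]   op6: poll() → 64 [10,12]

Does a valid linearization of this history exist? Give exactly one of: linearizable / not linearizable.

linearizable

witness order: op1, op2, op3, op4, op5, op6
step 1: op1 offer(64) — queue <64>
step 2: op2 offer(10) — queue <64,10>
step 3: op3 offer(63) — queue <64,10,63>
step 4: op4 offer(3) — queue <64,10,63,3>
step 5: op5 offer(12) — queue <64,10,63,3,12>
step 6: op6 poll() → 64 — queue <10,63,3,12>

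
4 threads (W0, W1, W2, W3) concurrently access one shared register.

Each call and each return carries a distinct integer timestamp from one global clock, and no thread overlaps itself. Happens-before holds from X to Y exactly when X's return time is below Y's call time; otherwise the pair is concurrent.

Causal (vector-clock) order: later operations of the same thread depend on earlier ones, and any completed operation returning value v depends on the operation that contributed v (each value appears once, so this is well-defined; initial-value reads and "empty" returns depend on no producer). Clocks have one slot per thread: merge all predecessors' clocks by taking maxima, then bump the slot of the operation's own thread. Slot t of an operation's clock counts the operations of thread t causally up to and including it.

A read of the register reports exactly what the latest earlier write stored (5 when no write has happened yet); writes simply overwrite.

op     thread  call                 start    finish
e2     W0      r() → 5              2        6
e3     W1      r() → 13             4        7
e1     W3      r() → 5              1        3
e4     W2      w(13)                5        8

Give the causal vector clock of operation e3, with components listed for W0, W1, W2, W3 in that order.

root op e1, invoked 1: fresh clock plus W3's own tick → (0, 0, 0, 1)
root op e4, invoked 5: fresh clock plus W2's own tick → (0, 0, 1, 0)
root op e2, invoked 2: fresh clock plus W0's own tick → (1, 0, 0, 0)
VC(e3, invoked at 4): max of VC(e4)=(0, 0, 1, 0), then +1 on thread W1 → (0, 1, 1, 0)
target: VC(e3) = (0, 1, 1, 0)

(0, 1, 1, 0)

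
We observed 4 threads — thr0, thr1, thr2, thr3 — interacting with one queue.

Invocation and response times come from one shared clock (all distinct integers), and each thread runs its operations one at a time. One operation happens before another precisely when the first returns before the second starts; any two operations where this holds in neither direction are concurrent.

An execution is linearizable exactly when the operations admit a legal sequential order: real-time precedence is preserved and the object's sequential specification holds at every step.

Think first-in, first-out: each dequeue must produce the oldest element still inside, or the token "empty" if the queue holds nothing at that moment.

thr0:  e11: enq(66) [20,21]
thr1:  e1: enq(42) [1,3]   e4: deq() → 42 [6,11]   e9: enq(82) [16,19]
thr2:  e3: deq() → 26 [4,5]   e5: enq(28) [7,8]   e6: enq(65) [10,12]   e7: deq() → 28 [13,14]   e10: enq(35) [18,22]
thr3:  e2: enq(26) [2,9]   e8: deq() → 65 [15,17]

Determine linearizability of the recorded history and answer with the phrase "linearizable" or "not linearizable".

one valid linearization: e2, e1, e3, e4, e5, e6, e7, e8, e9, e10, e11
step 1: e2 enq(26) — queue <26>
step 2: e1 enq(42) — queue <26,42>
step 3: e3 deq() → 26 — queue <42>
step 4: e4 deq() → 42 — queue <>
step 5: e5 enq(28) — queue <28>
step 6: e6 enq(65) — queue <28,65>
step 7: e7 deq() → 28 — queue <65>
step 8: e8 deq() → 65 — queue <>
step 9: e9 enq(82) — queue <82>
step 10: e10 enq(35) — queue <82,35>
step 11: e11 enq(66) — queue <82,35,66>

linearizable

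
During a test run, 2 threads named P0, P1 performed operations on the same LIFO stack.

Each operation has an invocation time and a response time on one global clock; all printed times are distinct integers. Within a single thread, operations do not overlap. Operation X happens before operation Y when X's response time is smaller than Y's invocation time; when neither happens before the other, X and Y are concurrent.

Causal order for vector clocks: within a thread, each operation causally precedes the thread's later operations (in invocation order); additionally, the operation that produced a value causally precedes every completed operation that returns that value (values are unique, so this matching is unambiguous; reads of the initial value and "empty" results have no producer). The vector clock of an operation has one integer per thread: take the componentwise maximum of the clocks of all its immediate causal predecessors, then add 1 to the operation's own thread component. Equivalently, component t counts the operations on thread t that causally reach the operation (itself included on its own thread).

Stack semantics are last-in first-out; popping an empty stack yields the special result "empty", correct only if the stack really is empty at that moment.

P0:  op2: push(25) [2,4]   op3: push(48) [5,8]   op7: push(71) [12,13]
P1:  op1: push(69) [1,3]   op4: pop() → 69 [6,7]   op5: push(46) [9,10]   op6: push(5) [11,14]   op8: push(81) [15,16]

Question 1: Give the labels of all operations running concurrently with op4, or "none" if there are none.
Answer: op3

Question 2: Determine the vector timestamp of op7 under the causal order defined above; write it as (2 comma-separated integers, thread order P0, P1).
Answer: (3, 0)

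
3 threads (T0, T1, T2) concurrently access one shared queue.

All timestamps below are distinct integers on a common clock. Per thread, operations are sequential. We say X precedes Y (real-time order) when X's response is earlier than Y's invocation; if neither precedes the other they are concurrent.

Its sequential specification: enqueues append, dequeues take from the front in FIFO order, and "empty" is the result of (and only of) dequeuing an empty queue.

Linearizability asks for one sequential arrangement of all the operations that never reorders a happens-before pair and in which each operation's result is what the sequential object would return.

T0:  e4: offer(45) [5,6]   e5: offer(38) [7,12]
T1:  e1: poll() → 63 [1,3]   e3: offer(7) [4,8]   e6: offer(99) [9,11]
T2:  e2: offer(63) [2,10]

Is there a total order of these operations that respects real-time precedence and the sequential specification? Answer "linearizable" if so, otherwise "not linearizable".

linearizable

a witness: e2, e1, e3, e4, e5, e6
step 1: e2 offer(63) — queue <63>
step 2: e1 poll() → 63 — queue <>
step 3: e3 offer(7) — queue <7>
step 4: e4 offer(45) — queue <7,45>
step 5: e5 offer(38) — queue <7,45,38>
step 6: e6 offer(99) — queue <7,45,38,99>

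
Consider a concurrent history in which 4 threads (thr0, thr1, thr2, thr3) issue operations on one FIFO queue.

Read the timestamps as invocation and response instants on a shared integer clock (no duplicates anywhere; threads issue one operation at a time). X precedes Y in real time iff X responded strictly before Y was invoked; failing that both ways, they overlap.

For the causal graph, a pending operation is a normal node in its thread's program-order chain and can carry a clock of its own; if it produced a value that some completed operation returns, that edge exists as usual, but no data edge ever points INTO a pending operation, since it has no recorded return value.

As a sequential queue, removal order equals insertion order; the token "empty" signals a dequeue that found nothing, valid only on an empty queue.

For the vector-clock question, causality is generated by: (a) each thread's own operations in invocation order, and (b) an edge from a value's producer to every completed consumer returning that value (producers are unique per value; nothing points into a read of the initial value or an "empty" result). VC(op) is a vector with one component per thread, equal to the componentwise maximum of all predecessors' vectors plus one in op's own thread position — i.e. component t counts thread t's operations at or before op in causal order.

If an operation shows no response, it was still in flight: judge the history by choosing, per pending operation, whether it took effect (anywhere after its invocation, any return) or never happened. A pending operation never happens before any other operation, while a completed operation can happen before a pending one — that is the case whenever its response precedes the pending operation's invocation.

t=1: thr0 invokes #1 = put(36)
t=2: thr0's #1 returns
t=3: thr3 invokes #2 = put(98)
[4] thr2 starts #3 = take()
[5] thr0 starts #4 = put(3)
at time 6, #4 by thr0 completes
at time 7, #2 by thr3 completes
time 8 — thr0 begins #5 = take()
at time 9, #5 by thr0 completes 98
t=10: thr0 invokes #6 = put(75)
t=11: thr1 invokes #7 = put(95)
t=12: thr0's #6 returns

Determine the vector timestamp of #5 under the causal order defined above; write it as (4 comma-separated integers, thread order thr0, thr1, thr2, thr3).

(3, 0, 0, 1)

root op #2, invoked 3: fresh clock plus thr3's own tick → (0, 0, 0, 1)
root op #3, invoked 4: fresh clock plus thr2's own tick → (0, 0, 1, 0)
root op #7, invoked 11: fresh clock plus thr1's own tick → (0, 1, 0, 0)
root op #1, invoked 1: fresh clock plus thr0's own tick → (1, 0, 0, 0)
merge at #4 (invoked 5): VC(#1)=(1, 0, 0, 0), own-thread bump on thr0 → (2, 0, 0, 0)
merge at #5 (invoked 8): VC(#2)=(0, 0, 0, 1), VC(#4)=(2, 0, 0, 0), own-thread bump on thr0 → (3, 0, 0, 1)
merge at #6 (invoked 10): VC(#5)=(3, 0, 0, 1), own-thread bump on thr0 → (4, 0, 0, 1)
target: VC(#5) = (3, 0, 0, 1)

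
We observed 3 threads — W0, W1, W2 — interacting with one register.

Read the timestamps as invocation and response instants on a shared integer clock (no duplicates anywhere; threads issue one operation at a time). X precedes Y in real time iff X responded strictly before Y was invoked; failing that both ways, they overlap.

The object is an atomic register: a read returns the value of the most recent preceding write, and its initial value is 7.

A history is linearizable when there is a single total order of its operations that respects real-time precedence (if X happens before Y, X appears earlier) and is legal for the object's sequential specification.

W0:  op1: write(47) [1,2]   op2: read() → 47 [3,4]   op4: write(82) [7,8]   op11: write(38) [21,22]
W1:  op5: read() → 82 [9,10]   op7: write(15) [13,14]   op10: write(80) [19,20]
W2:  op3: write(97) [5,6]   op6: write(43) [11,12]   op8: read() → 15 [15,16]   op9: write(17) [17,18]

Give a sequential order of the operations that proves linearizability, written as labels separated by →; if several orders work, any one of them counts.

1. op1 write(47), leaving value 47
2. op2 read() → 47, leaving value 47
3. op3 write(97), leaving value 97
4. op4 write(82), leaving value 82
5. op5 read() → 82, leaving value 82
6. op6 write(43), leaving value 43
7. op7 write(15), leaving value 15
8. op8 read() → 15, leaving value 15
9. op9 write(17), leaving value 17
10. op10 write(80), leaving value 80
11. op11 write(38), leaving value 38

op1 → op2 → op3 → op4 → op5 → op6 → op7 → op8 → op9 → op10 → op11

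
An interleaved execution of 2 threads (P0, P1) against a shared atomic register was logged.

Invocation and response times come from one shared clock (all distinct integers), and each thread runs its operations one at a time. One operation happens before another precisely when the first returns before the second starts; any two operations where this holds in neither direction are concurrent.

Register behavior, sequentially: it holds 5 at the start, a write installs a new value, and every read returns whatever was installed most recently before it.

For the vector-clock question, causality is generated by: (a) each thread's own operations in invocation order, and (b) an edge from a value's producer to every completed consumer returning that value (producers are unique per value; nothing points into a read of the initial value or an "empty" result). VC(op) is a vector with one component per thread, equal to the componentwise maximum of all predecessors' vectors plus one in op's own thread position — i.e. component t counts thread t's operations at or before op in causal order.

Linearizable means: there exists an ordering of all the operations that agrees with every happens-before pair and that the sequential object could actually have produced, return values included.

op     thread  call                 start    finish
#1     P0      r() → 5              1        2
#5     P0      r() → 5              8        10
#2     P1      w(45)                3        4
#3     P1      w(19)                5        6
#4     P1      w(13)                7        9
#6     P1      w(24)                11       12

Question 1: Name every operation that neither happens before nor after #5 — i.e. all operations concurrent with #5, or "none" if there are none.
concurrent with #5 ([8,10]): every op whose interval crosses 8..10
#1 [1,2]: before
#2 [3,4]: before
#3 [5,6]: before
#4 [7,9]: concurrent
#6 [11,12]: after

#4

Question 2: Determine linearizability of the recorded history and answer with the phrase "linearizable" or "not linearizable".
prefix check: 1..9 passes, 1..10 fails once #5's time-10 response joins
2 orders of the 5 completed atomic register ops respect real time; none is legal
one such order, #1, #2, #3, #4, #5, breaks at step 5 where #5 r() → 5 is illegal
one such order, #1, #2, #3, #5, #4, breaks at step 4 where #5 r() → 5 is illegal

not linearizable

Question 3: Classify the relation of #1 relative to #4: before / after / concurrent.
#1 spans [1,2], #4 spans [7,9]
resp(#1)=2 < inv(#4)=7

before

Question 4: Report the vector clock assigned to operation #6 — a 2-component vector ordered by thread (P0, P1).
root op #2, invoked 3: fresh clock plus P1's own tick → (0, 1)
root op #1, invoked 1: fresh clock plus P0's own tick → (1, 0)
VC(#3, invoked at 5): max of VC(#2)=(0, 1), then +1 on thread P1 → (0, 2)
VC(#5, invoked at 8): max of VC(#1)=(1, 0), then +1 on thread P0 → (2, 0)
VC(#4, invoked at 7): max of VC(#3)=(0, 2), then +1 on thread P1 → (0, 3)
VC(#6, invoked at 11): max of VC(#4)=(0, 3), then +1 on thread P1 → (0, 4)
target: VC(#6) = (0, 4)

(0, 4)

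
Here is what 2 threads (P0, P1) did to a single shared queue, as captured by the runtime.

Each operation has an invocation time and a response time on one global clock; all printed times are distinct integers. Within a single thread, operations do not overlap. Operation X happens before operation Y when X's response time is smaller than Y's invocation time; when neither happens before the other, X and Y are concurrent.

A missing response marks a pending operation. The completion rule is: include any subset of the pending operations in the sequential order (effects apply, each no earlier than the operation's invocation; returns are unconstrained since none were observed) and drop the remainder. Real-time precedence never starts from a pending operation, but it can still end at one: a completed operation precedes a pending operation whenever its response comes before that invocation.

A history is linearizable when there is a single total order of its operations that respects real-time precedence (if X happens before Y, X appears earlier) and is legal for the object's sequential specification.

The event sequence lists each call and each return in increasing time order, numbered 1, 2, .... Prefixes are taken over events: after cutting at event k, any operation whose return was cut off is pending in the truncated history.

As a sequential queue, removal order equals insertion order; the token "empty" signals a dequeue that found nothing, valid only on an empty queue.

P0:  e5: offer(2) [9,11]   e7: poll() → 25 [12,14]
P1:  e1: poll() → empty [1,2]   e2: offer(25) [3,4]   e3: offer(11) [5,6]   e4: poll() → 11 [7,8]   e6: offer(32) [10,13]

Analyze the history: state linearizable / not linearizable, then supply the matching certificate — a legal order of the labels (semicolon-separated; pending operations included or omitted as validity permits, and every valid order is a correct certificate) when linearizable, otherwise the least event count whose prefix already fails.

prefix check: 1..7 passes, 1..8 fails once e4's time-8 response joins
the sole real-time-consistent order of 4 completed operations fails the queue replay
for example e1, e2, e3, e4 fails at step 4: e4 poll() → 11 is not legal there

not linearizable — minimal violating prefix: 8 events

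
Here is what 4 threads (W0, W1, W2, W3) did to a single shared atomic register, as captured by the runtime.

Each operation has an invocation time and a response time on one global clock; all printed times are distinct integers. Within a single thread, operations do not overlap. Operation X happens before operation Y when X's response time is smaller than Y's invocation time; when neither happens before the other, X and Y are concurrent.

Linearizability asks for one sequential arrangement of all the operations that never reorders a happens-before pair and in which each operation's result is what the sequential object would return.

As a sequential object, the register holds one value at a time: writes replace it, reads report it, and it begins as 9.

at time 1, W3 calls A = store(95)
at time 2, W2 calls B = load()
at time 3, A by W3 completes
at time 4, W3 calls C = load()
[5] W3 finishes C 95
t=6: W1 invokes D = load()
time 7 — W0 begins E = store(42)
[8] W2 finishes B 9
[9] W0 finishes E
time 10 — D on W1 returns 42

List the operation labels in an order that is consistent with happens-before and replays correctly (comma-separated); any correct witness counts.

B, A, C, E, D

step 1: B load() → 9 — value 9
step 2: A store(95) — value 95
step 3: C load() → 95 — value 95
step 4: E store(42) — value 42
step 5: D load() → 42 — value 42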